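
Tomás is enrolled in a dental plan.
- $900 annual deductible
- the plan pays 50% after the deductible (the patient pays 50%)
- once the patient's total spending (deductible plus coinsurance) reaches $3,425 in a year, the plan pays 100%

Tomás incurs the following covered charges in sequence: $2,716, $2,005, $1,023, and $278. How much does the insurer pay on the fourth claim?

Claim 1 ($2,716): $900 finishes the deductible; $1,816 goes to coinsurance; patient's 50% is $908. Patient pays $1,808; OOP now $1,808. Insurer: $2,716 − $1,808 = $908.
Claim 2 ($2,005): deductible already satisfied, so patient's share is 50% × $2,005 = $1,002.50. Patient pays $1,002.50; OOP now $2,810.50. Plan pays $2,005 − $1,002.50 = $1,002.50.
Claim 3 ($1,023): deductible met; 50% of $1,023 = $511.50. Patient owes $511.50 (running OOP $3,322). Plan pays $1,023 − $511.50 = $511.50.
Claim 4 ($278): 50% coinsurance on $278 = $139. OOP would hit $3,461 > $3,425, so the cap limits the patient to $3,425 − $3,322 = $103. Insurer: $278 − $103 = $175.

$175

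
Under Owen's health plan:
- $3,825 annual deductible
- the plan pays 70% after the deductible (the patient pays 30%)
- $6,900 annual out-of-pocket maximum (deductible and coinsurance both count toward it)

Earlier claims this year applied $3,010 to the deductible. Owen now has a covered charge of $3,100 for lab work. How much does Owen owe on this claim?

Remaining deductible: $3,825 − $3,010 = $815.
That leaves $3,100 − $815 = $2,285 for coinsurance.
Coinsurance: $2,285 × 30% = $685.50.
That puts the patient's cost at $815 + $685.50 = $1,500.50 before any cap.
Total out-of-pocket so far would be $3,010 + $1,500.50 = $4,510.50, below the $6,900 cap — no reduction.

$1,500.50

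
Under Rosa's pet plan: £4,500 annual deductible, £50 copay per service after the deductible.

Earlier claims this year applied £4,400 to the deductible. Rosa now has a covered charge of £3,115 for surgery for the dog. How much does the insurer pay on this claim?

£2,965

£4,400 of the £4,500 deductible is already met, leaving £100.
That leaves £3,115 − £100 = £3,015 for the copay.
Copay on this service: £50.
So the owner owes £100 + £50 = £150.
The insurer covers the remainder: £3,115 − £150 = £2,965.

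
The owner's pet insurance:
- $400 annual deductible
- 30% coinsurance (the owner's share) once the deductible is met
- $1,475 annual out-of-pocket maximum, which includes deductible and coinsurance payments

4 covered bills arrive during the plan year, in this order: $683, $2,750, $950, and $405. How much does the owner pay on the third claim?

$165.10

Claim 1 ($683): deductible takes $400, $283 remains; 30% of $283 = $84.90. Owner owes $484.90 (running OOP $484.90).
Claim 2 ($2,750): 30% coinsurance on $2,750 = $825. Owner owes $825 (running OOP $1,309.90).
Claim 3 ($950): deductible met; 30% of $950 = $285. That would push OOP to $1,594.90, over the $1,475 cap, so owner pays $1,475 − $1,309.90 = $165.10.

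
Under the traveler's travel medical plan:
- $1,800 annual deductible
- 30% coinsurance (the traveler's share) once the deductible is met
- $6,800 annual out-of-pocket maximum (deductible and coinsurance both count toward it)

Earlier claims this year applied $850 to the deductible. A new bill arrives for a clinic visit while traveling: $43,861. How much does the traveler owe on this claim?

$5,950

Remaining deductible: $1,800 − $850 = $950.
The remaining $42,911 (= $43,861 − $950) moves to coinsurance.
30% of $42,911 = $12,873.30 falls to the traveler.
That puts the traveler's cost at $950 + $12,873.30 = $13,823.30 before any cap.
Adding $13,823.30 to the $850 already spent would give $14,673.30, which exceeds the $6,800 cap; the traveler pays just $6,800 − $850 = $5,950.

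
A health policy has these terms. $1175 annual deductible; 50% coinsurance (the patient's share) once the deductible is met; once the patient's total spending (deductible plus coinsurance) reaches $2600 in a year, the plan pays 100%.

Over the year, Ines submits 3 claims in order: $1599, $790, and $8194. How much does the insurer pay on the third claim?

$7376

Bill 1, $1599: $1175 to deductible, leaving $424; coinsurance $424 × 50% = $212. Patient owes $1387 (running OOP $1387). Plan pays $1599 − $1387 = $212.
Bill 2, $790: deductible already satisfied, so patient's share is 50% × $790 = $395. Patient owes $395 (running OOP $1782). Insurer: $790 − $395 = $395.
Bill 3, $8194: deductible already satisfied, so patient's share is 50% × $8194 = $4097. OOP would hit $5879 > $2600, so the cap limits the patient to $2600 − $1782 = $818. Insurer: $8194 − $818 = $7376.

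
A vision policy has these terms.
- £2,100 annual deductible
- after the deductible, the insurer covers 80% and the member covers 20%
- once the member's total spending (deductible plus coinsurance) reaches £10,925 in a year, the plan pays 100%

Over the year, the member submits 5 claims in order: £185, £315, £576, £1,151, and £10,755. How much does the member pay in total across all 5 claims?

Claim 1 — £185: fully absorbed by the deductible. Member pays £185; OOP now £185.
Claim 2 — £315: entire amount goes to the deductible. Cost to member: £315. OOP to date £500.
Claim 3 — £576: all of it applies to the deductible. Member owes £576 (running OOP £1,076).
Claim 4 — £1,151: £1,024 to deductible, leaving £127; 20% of £127 = £25.40. Member owes £1,049.40 (running OOP £2,125.40).
Claim 5 — £10,755: deductible met; 20% of £10,755 = £2,151. Member owes £2,151 (running OOP £4,276.40).
Total paid by the member: £185 + £315 + £576 + £1,049.40 + £2,151 = £4,276.40.

£4,276.40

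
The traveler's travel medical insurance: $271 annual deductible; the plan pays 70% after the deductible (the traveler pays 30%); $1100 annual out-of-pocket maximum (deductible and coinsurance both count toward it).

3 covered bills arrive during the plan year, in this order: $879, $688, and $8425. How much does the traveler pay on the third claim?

$440.20

Claim 1 ($879): $271 to deductible, leaving $608; traveler's 30% is $182.40. Traveler pays $453.40; OOP now $453.40.
Claim 2 ($688): 30% coinsurance on $688 = $206.40. Cost to traveler: $206.40. OOP to date $659.80.
Claim 3 ($8425): 30% coinsurance on $8425 = $2527.50. That would push OOP to $3187.30, over the $1100 cap, so traveler pays $1100 − $659.80 = $440.20.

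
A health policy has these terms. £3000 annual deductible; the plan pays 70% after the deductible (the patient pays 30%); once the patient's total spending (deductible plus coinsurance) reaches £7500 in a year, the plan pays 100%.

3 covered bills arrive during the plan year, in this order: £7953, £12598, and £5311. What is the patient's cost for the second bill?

£3014.10

Claim 1 — £7953: £3000 to deductible, leaving £4953; 30% of £4953 = £1485.90. Patient pays £4485.90; OOP now £4485.90.
Claim 2 — £12598: deductible met; 30% of £12598 = £3779.40. That would push OOP to £8265.30, over the £7500 cap, so patient pays £7500 − £4485.90 = £3014.10.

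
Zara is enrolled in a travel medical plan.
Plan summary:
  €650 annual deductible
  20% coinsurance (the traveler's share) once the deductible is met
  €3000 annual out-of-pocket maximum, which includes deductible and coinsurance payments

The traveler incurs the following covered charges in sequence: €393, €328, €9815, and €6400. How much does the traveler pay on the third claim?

€1963

Claim 1 — €393: all of it applies to the deductible. Cost to traveler: €393. OOP to date €393.
Claim 2 — €328: €257 finishes the deductible; €71 goes to coinsurance; 20% of €71 = €14.20. Traveler owes €271.20 (running OOP €664.20).
Claim 3 — €9815: 20% coinsurance on €9815 = €1963. Traveler owes €1963 (running OOP €2627.20).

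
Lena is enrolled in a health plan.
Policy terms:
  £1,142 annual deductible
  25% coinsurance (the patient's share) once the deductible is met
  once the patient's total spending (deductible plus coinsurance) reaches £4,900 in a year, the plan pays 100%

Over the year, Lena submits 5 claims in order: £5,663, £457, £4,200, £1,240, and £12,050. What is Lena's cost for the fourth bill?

£310

#1 (£5,663): deductible takes £1,142, £4,521 remains; coinsurance £4,521 × 25% = £1,130.25. Patient pays £2,272.25; OOP now £2,272.25.
#2 (£457): 25% coinsurance on £457 = £114.25. Patient pays £114.25; OOP now £2,386.50.
#3 (£4,200): 25% coinsurance on £4,200 = £1,050. Cost to patient: £1,050. OOP to date £3,436.50.
#4 (£1,240): deductible met; 25% of £1,240 = £310. Patient pays £310; OOP now £3,746.50.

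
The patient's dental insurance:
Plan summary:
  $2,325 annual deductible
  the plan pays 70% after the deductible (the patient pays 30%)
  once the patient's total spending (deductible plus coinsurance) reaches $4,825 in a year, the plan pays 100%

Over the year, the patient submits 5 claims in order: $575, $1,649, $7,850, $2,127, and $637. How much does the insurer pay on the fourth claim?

$1,951.70

#1 ($575): all of it applies to the deductible. Patient owes $575 (running OOP $575). Insurer: $575 − $575 = $0.
#2 ($1,649): fully absorbed by the deductible. Patient owes $1,649 (running OOP $2,224). Plan pays $1,649 − $1,649 = $0.
#3 ($7,850): $101 finishes the deductible; $7,749 goes to coinsurance; coinsurance $7,749 × 30% = $2,324.70. Patient owes $2,425.70 (running OOP $4,649.70). Plan pays $7,850 − $2,425.70 = $5,424.30.
#4 ($2,127): deductible already satisfied, so patient's share is 30% × $2,127 = $638.10. Adding that to $4,649.70 gives $5,287.80, past the $4,825 cap; patient pays only $4,825 − $4,649.70 = $175.30. Plan pays $2,127 − $175.30 = $1,951.70.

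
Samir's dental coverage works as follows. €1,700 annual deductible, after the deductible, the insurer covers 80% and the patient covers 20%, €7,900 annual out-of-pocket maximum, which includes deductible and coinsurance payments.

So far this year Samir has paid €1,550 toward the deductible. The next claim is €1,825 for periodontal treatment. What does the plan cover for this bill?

€1,340

Remaining deductible: €1,700 − €1,550 = €150.
The remaining €1,675 (= €1,825 − €150) moves to coinsurance.
Patient's 20% share of €1,675 is €335.
That puts the patient's cost at €150 + €335 = €485 before any cap.
Year-to-date out-of-pocket becomes €1,550 + €485 = €2,035, still under the €7,900 maximum, so no cap applies.
The plan picks up €1,825 − €485 = €1,340.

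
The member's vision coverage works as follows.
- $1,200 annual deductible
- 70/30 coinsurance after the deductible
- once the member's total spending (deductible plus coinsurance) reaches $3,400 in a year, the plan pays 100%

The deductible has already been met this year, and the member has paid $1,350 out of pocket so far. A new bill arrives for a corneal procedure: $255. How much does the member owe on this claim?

The deductible is already satisfied, so the full bill goes to coinsurance.
30% of $255 = $76.50 falls to the member.
Year-to-date out-of-pocket becomes $1,350 + $76.50 = $1,426.50, still under the $3,400 maximum, so no cap applies.

$76.50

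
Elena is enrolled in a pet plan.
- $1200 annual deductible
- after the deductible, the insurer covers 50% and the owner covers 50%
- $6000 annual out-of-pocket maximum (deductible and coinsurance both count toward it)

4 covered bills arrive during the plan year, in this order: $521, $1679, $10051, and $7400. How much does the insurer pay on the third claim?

$5751

Claim 1 ($521): fully absorbed by the deductible. Cost to owner: $521. OOP to date $521. Insurer: $521 − $521 = $0.
Claim 2 ($1679): deductible takes $679, $1000 remains; owner's 50% is $500. Cost to owner: $1179. OOP to date $1700. Insurer: $1679 − $1179 = $500.
Claim 3 ($10051): 50% coinsurance on $10051 = $5025.50. OOP would hit $6725.50 > $6000, so the cap limits the owner to $6000 − $1700 = $4300. Plan pays $10051 − $4300 = $5751.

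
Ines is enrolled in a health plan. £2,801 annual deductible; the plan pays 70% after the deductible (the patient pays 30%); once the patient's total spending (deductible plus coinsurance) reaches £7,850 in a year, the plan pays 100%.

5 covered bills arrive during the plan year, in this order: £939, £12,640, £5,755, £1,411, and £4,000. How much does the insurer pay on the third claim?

£4,028.50

#1 (£939): all of it applies to the deductible. Patient pays £939; OOP now £939. Plan pays £939 − £939 = £0.
#2 (£12,640): £1,862 to deductible, leaving £10,778; coinsurance £10,778 × 30% = £3,233.40. Patient owes £5,095.40 (running OOP £6,034.40). Plan pays £12,640 − £5,095.40 = £7,544.60.
#3 (£5,755): deductible met; 30% of £5,755 = £1,726.50. Cost to patient: £1,726.50. OOP to date £7,760.90. Insurer: £5,755 − £1,726.50 = £4,028.50.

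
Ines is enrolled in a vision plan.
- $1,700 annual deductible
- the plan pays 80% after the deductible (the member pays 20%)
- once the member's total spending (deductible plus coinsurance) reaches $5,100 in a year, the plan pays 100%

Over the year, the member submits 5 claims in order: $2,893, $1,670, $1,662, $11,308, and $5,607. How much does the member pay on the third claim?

Bill 1, $2,893: deductible takes $1,700, $1,193 remains; coinsurance $1,193 × 20% = $238.60. Member pays $1,938.60; OOP now $1,938.60.
Bill 2, $1,670: deductible already satisfied, so member's share is 20% × $1,670 = $334. Cost to member: $334. OOP to date $2,272.60.
Bill 3, $1,662: 20% coinsurance on $1,662 = $332.40. Cost to member: $332.40. OOP to date $2,605.

$332.40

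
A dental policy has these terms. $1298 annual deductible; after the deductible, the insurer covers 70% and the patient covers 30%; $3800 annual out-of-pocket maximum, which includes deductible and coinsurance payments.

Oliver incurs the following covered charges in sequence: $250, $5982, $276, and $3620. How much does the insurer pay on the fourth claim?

Claim 1 — $250: fully absorbed by the deductible. Cost to patient: $250. OOP to date $250. Insurer: $250 − $250 = $0.
Claim 2 — $5982: $1048 to deductible, leaving $4934; 30% of $4934 = $1480.20. Patient owes $2528.20 (running OOP $2778.20). Insurer: $5982 − $2528.20 = $3453.80.
Claim 3 — $276: deductible already satisfied, so patient's share is 30% × $276 = $82.80. Patient pays $82.80; OOP now $2861. Plan pays $276 − $82.80 = $193.20.
Claim 4 — $3620: 30% coinsurance on $3620 = $1086. OOP would hit $3947 > $3800, so the cap limits the patient to $3800 − $2861 = $939. Insurer: $3620 − $939 = $2681.

$2681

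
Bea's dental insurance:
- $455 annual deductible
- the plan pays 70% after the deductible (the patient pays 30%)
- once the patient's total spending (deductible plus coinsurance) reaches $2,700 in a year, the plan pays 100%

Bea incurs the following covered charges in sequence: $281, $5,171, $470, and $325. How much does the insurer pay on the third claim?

$329

#1 ($281): all of it applies to the deductible. Cost to patient: $281. OOP to date $281. Plan pays $281 − $281 = $0.
#2 ($5,171): deductible takes $174, $4,997 remains; 30% of $4,997 = $1,499.10. Cost to patient: $1,673.10. OOP to date $1,954.10. Insurer: $5,171 − $1,673.10 = $3,497.90.
#3 ($470): 30% coinsurance on $470 = $141. Patient pays $141; OOP now $2,095.10. Insurer: $470 − $141 = $329.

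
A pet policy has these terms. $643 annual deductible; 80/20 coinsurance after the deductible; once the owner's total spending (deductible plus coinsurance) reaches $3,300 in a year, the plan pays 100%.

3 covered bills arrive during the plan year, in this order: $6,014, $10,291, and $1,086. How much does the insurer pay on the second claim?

Claim 1 ($6,014): deductible takes $643, $5,371 remains; coinsurance $5,371 × 20% = $1,074.20. Owner owes $1,717.20 (running OOP $1,717.20). Insurer: $6,014 − $1,717.20 = $4,296.80.
Claim 2 ($10,291): 20% coinsurance on $10,291 = $2,058.20. That would push OOP to $3,775.40, over the $3,300 cap, so owner pays $3,300 − $1,717.20 = $1,582.80. Insurer: $10,291 − $1,582.80 = $8,708.20.

$8,708.20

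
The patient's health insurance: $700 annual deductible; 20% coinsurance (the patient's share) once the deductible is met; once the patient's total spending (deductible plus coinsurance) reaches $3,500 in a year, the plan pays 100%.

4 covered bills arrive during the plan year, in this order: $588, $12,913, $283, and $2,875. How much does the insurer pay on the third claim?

$226.40

Claim 1 ($588): fully absorbed by the deductible. Patient owes $588 (running OOP $588). Plan pays $588 − $588 = $0.
Claim 2 ($12,913): $112 finishes the deductible; $12,801 goes to coinsurance; 20% of $12,801 = $2,560.20. Patient pays $2,672.20; OOP now $3,260.20. Insurer: $12,913 − $2,672.20 = $10,240.80.
Claim 3 ($283): deductible met; 20% of $283 = $56.60. Patient pays $56.60; OOP now $3,316.80. Plan pays $283 − $56.60 = $226.40.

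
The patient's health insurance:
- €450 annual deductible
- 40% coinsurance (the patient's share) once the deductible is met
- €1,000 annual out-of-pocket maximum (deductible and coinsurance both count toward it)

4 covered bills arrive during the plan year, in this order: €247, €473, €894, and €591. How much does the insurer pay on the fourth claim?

€506.60

Claim 1 — €247: all of it applies to the deductible. Patient pays €247; OOP now €247. Plan pays €247 − €247 = €0.
Claim 2 — €473: €203 to deductible, leaving €270; 40% of €270 = €108. Patient owes €311 (running OOP €558). Plan pays €473 − €311 = €162.
Claim 3 — €894: deductible already satisfied, so patient's share is 40% × €894 = €357.60. Patient pays €357.60; OOP now €915.60. Plan pays €894 − €357.60 = €536.40.
Claim 4 — €591: deductible met; 40% of €591 = €236.40. That would push OOP to €1,152, over the €1,000 cap, so patient pays €1,000 − €915.60 = €84.40. Plan pays €591 − €84.40 = €506.60.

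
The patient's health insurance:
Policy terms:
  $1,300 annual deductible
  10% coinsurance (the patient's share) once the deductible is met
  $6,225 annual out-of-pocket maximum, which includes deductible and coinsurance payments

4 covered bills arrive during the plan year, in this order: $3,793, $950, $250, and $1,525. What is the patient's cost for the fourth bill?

$152.50

Bill 1, $3,793: deductible takes $1,300, $2,493 remains; 10% of $2,493 = $249.30. Cost to patient: $1,549.30. OOP to date $1,549.30.
Bill 2, $950: deductible met; 10% of $950 = $95. Cost to patient: $95. OOP to date $1,644.30.
Bill 3, $250: deductible met; 10% of $250 = $25. Patient pays $25; OOP now $1,669.30.
Bill 4, $1,525: deductible met; 10% of $1,525 = $152.50. Patient pays $152.50; OOP now $1,821.80.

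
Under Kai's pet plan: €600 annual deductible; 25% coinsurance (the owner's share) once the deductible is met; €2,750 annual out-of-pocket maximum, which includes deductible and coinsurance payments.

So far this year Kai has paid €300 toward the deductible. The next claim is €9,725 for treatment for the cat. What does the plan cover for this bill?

€7,275

Deductible still to meet: €600 − €300 = €300.
That leaves €9,725 − €300 = €9,425 for coinsurance.
Coinsurance: €9,425 × 25% = €2,356.25.
So the owner owes €300 + €2,356.25 = €2,656.25 before any cap.
Year-to-date out-of-pocket would reach €300 + €2,656.25 = €2,956.25, above the €2,750 maximum, so the owner pays only €2,750 − €300 = €2,450.
The plan picks up €9,725 − €2,450 = €7,275.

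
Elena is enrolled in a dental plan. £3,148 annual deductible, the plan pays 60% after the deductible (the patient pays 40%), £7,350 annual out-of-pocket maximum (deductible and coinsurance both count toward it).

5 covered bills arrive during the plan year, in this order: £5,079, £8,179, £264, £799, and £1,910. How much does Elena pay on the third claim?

£105.60

#1 (£5,079): £3,148 to deductible, leaving £1,931; patient's 40% is £772.40. Patient pays £3,920.40; OOP now £3,920.40.
#2 (£8,179): deductible met; 40% of £8,179 = £3,271.60. Cost to patient: £3,271.60. OOP to date £7,192.
#3 (£264): deductible met; 40% of £264 = £105.60. Cost to patient: £105.60. OOP to date £7,297.60.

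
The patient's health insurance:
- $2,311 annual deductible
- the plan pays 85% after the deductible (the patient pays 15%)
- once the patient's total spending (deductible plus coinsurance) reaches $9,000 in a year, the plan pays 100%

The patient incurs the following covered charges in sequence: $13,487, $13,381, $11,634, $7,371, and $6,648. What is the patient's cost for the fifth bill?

Bill 1, $13,487: $2,311 finishes the deductible; $11,176 goes to coinsurance; coinsurance $11,176 × 15% = $1,676.40. Cost to patient: $3,987.40. OOP to date $3,987.40.
Bill 2, $13,381: deductible met; 15% of $13,381 = $2,007.15. Patient owes $2,007.15 (running OOP $5,994.55).
Bill 3, $11,634: deductible met; 15% of $11,634 = $1,745.10. Cost to patient: $1,745.10. OOP to date $7,739.65.
Bill 4, $7,371: 15% coinsurance on $7,371 = $1,105.65. Patient pays $1,105.65; OOP now $8,845.30.
Bill 5, $6,648: 15% coinsurance on $6,648 = $997.20. OOP would hit $9,842.50 > $9,000, so the cap limits the patient to $9,000 − $8,845.30 = $154.70.

$154.70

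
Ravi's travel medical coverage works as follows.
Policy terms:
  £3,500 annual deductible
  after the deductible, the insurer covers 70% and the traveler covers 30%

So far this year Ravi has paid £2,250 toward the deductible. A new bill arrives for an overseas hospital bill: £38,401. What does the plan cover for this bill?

£26,005.70

Deductible still to meet: £3,500 − £2,250 = £1,250.
After the £1,250 deductible portion, £38,401 − £1,250 = £37,151 is subject to coinsurance.
Traveler's 30% share of £37,151 is £11,145.30.
So the traveler owes £1,250 + £11,145.30 = £12,395.30.
The insurer covers the remainder: £38,401 − £12,395.30 = £26,005.70.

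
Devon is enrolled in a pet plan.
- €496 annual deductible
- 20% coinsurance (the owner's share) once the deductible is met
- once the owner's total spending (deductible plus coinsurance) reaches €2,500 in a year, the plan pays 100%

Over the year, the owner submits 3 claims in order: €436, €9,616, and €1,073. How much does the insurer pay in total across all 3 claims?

Claim 1 — €436: entire amount goes to the deductible. Owner owes €436 (running OOP €436). Insurer: €436 − €436 = €0.
Claim 2 — €9,616: €60 to deductible, leaving €9,556; coinsurance €9,556 × 20% = €1,911.20. Owner owes €1,971.20 (running OOP €2,407.20). Plan pays €9,616 − €1,971.20 = €7,644.80.
Claim 3 — €1,073: deductible already satisfied, so owner's share is 20% × €1,073 = €214.60. That would push OOP to €2,621.80, over the €2,500 cap, so owner pays €2,500 − €2,407.20 = €92.80. Insurer: €1,073 − €92.80 = €980.20.
Insurer total: €0 + €7,644.80 + €980.20 = €8,625.

€8,625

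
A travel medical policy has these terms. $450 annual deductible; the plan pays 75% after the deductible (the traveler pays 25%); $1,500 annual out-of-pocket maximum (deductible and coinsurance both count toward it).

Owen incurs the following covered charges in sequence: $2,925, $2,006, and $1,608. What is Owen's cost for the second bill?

$431.25

Bill 1, $2,925: $450 to deductible, leaving $2,475; traveler's 25% is $618.75. Cost to traveler: $1,068.75. OOP to date $1,068.75.
Bill 2, $2,006: deductible met; 25% of $2,006 = $501.50. Adding that to $1,068.75 gives $1,570.25, past the $1,500 cap; traveler pays only $1,500 − $1,068.75 = $431.25.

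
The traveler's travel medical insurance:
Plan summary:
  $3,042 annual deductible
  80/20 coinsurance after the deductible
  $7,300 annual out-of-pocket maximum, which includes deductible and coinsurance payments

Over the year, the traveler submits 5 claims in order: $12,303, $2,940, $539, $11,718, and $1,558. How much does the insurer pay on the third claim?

Claim 1 ($12,303): $3,042 to deductible, leaving $9,261; coinsurance $9,261 × 20% = $1,852.20. Traveler pays $4,894.20; OOP now $4,894.20. Plan pays $12,303 − $4,894.20 = $7,408.80.
Claim 2 ($2,940): deductible already satisfied, so traveler's share is 20% × $2,940 = $588. Traveler owes $588 (running OOP $5,482.20). Plan pays $2,940 − $588 = $2,352.
Claim 3 ($539): 20% coinsurance on $539 = $107.80. Traveler owes $107.80 (running OOP $5,590). Plan pays $539 − $107.80 = $431.20.

$431.20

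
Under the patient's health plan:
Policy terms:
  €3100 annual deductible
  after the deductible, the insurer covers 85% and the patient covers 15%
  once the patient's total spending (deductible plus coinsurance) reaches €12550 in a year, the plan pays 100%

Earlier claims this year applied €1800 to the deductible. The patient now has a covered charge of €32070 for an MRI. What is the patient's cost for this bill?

€5915.50

Deductible still to meet: €3100 − €1800 = €1300.
The remaining €30770 (= €32070 − €1300) moves to coinsurance.
Patient's 15% share of €30770 is €4615.50.
So the patient owes €1300 + €4615.50 = €5915.50 before any cap.
Cumulative spending €1800 + €5915.50 = €7715.50 stays under the €12550 maximum.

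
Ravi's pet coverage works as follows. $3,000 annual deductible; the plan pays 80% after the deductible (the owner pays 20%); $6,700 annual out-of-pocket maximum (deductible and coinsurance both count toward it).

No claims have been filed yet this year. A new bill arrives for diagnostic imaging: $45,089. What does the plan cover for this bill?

The full $3,000 deductible is still open; $3,000 of this bill applies to it.
After the $3,000 deductible portion, $45,089 − $3,000 = $42,089 is subject to coinsurance.
Coinsurance: $42,089 × 20% = $8,417.80.
Owner responsibility before any cap: $3,000 + $8,417.80 = $11,417.80.
Adding $11,417.80 to the $0 already spent would give $11,417.80, which exceeds the $6,700 cap; the owner pays just $6,700 − $0 = $6,700.
The insurer covers the remainder: $45,089 − $6,700 = $38,389.

$38,389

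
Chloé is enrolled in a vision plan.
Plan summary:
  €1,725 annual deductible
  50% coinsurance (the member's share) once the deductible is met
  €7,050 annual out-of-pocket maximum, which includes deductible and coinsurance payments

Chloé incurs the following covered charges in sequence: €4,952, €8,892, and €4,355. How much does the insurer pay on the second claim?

#1 (€4,952): deductible takes €1,725, €3,227 remains; 50% of €3,227 = €1,613.50. Member pays €3,338.50; OOP now €3,338.50. Plan pays €4,952 − €3,338.50 = €1,613.50.
#2 (€8,892): 50% coinsurance on €8,892 = €4,446. That would push OOP to €7,784.50, over the €7,050 cap, so member pays €7,050 − €3,338.50 = €3,711.50. Insurer: €8,892 − €3,711.50 = €5,180.50.

€5,180.50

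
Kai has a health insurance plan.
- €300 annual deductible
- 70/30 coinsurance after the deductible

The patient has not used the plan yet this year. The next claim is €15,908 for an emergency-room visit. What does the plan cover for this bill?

Nothing has been paid toward the €300 deductible, so the first €300 of this charge is applied there.
After the €300 deductible portion, €15,908 − €300 = €15,608 is subject to coinsurance.
Coinsurance: €15,608 × 30% = €4,682.40.
So the patient owes €300 + €4,682.40 = €4,982.40.
Insurer pays the balance: €15,908 − €4,982.40 = €10,925.60.

€10,925.60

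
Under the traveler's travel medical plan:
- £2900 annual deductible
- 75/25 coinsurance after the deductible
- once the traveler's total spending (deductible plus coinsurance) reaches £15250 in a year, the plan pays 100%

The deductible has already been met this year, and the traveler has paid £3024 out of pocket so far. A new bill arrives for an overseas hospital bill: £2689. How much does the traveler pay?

The deductible is already satisfied, so the full bill goes to coinsurance.
Coinsurance: £2689 × 25% = £672.25.
Year-to-date out-of-pocket becomes £3024 + £672.25 = £3696.25, still under the £15250 maximum, so no cap applies.

£672.25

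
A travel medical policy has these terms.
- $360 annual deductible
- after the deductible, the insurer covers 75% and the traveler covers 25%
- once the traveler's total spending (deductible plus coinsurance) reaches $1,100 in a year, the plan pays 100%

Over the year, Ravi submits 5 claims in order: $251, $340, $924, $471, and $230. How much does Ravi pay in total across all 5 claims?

Claim 1 — $251: all of it applies to the deductible. Cost to traveler: $251. OOP to date $251.
Claim 2 — $340: deductible takes $109, $231 remains; 25% of $231 = $57.75. Traveler pays $166.75; OOP now $417.75.
Claim 3 — $924: deductible already satisfied, so traveler's share is 25% × $924 = $231. Traveler owes $231 (running OOP $648.75).
Claim 4 — $471: deductible met; 25% of $471 = $117.75. Traveler pays $117.75; OOP now $766.50.
Claim 5 — $230: deductible already satisfied, so traveler's share is 25% × $230 = $57.50. Cost to traveler: $57.50. OOP to date $824.
Total paid by the traveler: $251 + $166.75 + $231 + $117.75 + $57.50 = $824.

$824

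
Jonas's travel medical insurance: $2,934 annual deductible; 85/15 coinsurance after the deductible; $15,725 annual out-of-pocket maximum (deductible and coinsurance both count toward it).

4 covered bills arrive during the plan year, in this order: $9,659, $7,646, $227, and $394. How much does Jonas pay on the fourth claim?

Claim 1 — $9,659: $2,934 finishes the deductible; $6,725 goes to coinsurance; coinsurance $6,725 × 15% = $1,008.75. Cost to traveler: $3,942.75. OOP to date $3,942.75.
Claim 2 — $7,646: deductible already satisfied, so traveler's share is 15% × $7,646 = $1,146.90. Traveler owes $1,146.90 (running OOP $5,089.65).
Claim 3 — $227: deductible already satisfied, so traveler's share is 15% × $227 = $34.05. Traveler pays $34.05; OOP now $5,123.70.
Claim 4 — $394: 15% coinsurance on $394 = $59.10. Cost to traveler: $59.10. OOP to date $5,182.80.

$59.10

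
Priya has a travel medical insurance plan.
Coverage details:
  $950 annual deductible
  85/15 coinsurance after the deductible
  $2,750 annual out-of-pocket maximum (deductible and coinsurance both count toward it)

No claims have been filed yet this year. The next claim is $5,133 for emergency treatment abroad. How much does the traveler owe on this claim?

Deductible not yet touched, so the first $950 of the bill goes to the deductible.
That leaves $5,133 − $950 = $4,183 for coinsurance.
15% of $4,183 = $627.45 falls to the traveler.
Traveler responsibility before any cap: $950 + $627.45 = $1,577.45.
Total out-of-pocket so far would be $0 + $1,577.45 = $1,577.45, below the $2,750 cap — no reduction.

$1,577.45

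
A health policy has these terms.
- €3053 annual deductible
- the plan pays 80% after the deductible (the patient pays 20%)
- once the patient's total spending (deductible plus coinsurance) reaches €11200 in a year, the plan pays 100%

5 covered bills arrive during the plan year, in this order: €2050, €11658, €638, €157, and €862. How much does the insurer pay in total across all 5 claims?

€9849.60

#1 (€2050): fully absorbed by the deductible. Cost to patient: €2050. OOP to date €2050. Insurer: €2050 − €2050 = €0.
#2 (€11658): €1003 to deductible, leaving €10655; coinsurance €10655 × 20% = €2131. Cost to patient: €3134. OOP to date €5184. Plan pays €11658 − €3134 = €8524.
#3 (€638): 20% coinsurance on €638 = €127.60. Patient pays €127.60; OOP now €5311.60. Plan pays €638 − €127.60 = €510.40.
#4 (€157): deductible met; 20% of €157 = €31.40. Cost to patient: €31.40. OOP to date €5343. Plan pays €157 − €31.40 = €125.60.
#5 (€862): deductible already satisfied, so patient's share is 20% × €862 = €172.40. Patient pays €172.40; OOP now €5515.40. Insurer: €862 − €172.40 = €689.60.
Insurer total: €0 + €8524 + €510.40 + €125.60 + €689.60 = €9849.60.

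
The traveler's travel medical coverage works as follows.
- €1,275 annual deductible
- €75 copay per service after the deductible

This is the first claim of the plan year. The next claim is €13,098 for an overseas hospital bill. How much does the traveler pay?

The full €1,275 deductible is still open; €1,275 of this bill applies to it.
The remaining €11,823 (= €13,098 − €1,275) moves to the copay.
Copay on this service: €75.
That puts the traveler's cost at €1,275 + €75 = €1,350.

€1,350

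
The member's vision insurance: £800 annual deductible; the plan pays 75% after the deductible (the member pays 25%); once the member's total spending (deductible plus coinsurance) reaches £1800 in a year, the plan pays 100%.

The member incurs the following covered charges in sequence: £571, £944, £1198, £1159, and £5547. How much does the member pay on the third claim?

£299.50

Claim 1 (£571): all of it applies to the deductible. Member pays £571; OOP now £571.
Claim 2 (£944): £229 finishes the deductible; £715 goes to coinsurance; member's 25% is £178.75. Cost to member: £407.75. OOP to date £978.75.
Claim 3 (£1198): deductible met; 25% of £1198 = £299.50. Cost to member: £299.50. OOP to date £1278.25.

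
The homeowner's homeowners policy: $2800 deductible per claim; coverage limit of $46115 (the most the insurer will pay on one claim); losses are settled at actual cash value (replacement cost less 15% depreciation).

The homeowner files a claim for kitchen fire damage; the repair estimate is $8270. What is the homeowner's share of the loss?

$4040.50

Actual cash value after 15% depreciation: $8270 × 85% = $7029.50.
Subtract the deductible: $7029.50 − $2800 = $4229.50.
$4229.50 ≤ $46115, so the limit doesn't bind; insurer pays $4229.50.
Homeowner's share is the uncovered remainder: $8270 − $4229.50 = $4040.50.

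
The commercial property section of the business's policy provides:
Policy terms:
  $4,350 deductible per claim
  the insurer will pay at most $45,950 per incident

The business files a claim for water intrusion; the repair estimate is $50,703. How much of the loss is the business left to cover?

Less the $4,350 deductible: $50,703 − $4,350 = $46,353.
$46,353 exceeds the $45,950 limit, so the insurer pays the limit: $45,950.
Business's share is the uncovered remainder: $50,703 − $45,950 = $4,753.

$4,753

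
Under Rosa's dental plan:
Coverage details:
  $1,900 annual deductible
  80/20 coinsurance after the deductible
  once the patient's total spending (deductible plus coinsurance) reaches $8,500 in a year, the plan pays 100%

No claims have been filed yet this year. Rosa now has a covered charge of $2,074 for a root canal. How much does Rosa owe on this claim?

$1,934.80

Deductible not yet touched, so the first $1,900 of the bill goes to the deductible.
The remaining $174 (= $2,074 − $1,900) moves to coinsurance.
Coinsurance: $174 × 20% = $34.80.
So the patient owes $1,900 + $34.80 = $1,934.80 before any cap.
Year-to-date out-of-pocket becomes $0 + $1,934.80 = $1,934.80, still under the $8,500 maximum, so no cap applies.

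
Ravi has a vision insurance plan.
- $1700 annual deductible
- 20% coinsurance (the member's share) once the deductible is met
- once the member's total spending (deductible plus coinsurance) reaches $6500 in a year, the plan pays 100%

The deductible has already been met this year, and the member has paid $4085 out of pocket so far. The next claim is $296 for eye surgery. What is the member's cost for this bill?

The deductible is already satisfied, so the full bill goes to coinsurance.
Member's 20% share of $296 is $59.20.
Total out-of-pocket so far would be $4085 + $59.20 = $4144.20, below the $6500 cap — no reduction.

$59.20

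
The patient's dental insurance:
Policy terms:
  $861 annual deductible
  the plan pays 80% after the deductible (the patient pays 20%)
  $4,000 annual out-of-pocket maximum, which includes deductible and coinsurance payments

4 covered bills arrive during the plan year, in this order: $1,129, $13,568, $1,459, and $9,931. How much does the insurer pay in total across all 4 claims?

$22,087

Claim 1 — $1,129: $861 finishes the deductible; $268 goes to coinsurance; coinsurance $268 × 20% = $53.60. Patient owes $914.60 (running OOP $914.60). Insurer: $1,129 − $914.60 = $214.40.
Claim 2 — $13,568: deductible met; 20% of $13,568 = $2,713.60. Patient owes $2,713.60 (running OOP $3,628.20). Insurer: $13,568 − $2,713.60 = $10,854.40.
Claim 3 — $1,459: 20% coinsurance on $1,459 = $291.80. Patient owes $291.80 (running OOP $3,920). Insurer: $1,459 − $291.80 = $1,167.20.
Claim 4 — $9,931: deductible already satisfied, so patient's share is 20% × $9,931 = $1,986.20. That would push OOP to $5,906.20, over the $4,000 cap, so patient pays $4,000 − $3,920 = $80. Insurer: $9,931 − $80 = $9,851.
Insurer total: $214.40 + $10,854.40 + $1,167.20 + $9,851 = $22,087.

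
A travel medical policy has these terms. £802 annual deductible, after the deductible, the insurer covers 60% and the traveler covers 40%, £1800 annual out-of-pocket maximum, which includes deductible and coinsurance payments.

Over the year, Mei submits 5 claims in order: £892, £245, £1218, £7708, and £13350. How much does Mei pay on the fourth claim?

Bill 1, £892: £802 finishes the deductible; £90 goes to coinsurance; traveler's 40% is £36. Cost to traveler: £838. OOP to date £838.
Bill 2, £245: deductible already satisfied, so traveler's share is 40% × £245 = £98. Traveler pays £98; OOP now £936.
Bill 3, £1218: 40% coinsurance on £1218 = £487.20. Traveler pays £487.20; OOP now £1423.20.
Bill 4, £7708: 40% coinsurance on £7708 = £3083.20. OOP would hit £4506.40 > £1800, so the cap limits the traveler to £1800 − £1423.20 = £376.80.

£376.80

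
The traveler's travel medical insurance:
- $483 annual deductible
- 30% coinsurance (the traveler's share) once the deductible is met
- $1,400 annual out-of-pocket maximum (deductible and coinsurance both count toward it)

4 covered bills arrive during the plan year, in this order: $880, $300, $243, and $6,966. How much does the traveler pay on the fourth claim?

$635

Bill 1, $880: deductible takes $483, $397 remains; 30% of $397 = $119.10. Cost to traveler: $602.10. OOP to date $602.10.
Bill 2, $300: deductible met; 30% of $300 = $90. Traveler pays $90; OOP now $692.10.
Bill 3, $243: 30% coinsurance on $243 = $72.90. Traveler owes $72.90 (running OOP $765).
Bill 4, $6,966: deductible met; 30% of $6,966 = $2,089.80. OOP would hit $2,854.80 > $1,400, so the cap limits the traveler to $1,400 − $765 = $635.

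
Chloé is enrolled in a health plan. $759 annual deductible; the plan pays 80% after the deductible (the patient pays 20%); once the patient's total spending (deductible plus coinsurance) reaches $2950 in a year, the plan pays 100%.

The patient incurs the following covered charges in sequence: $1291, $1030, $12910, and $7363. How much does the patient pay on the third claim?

Claim 1 ($1291): $759 finishes the deductible; $532 goes to coinsurance; 20% of $532 = $106.40. Patient pays $865.40; OOP now $865.40.
Claim 2 ($1030): 20% coinsurance on $1030 = $206. Patient owes $206 (running OOP $1071.40).
Claim 3 ($12910): deductible met; 20% of $12910 = $2582. Adding that to $1071.40 gives $3653.40, past the $2950 cap; patient pays only $2950 − $1071.40 = $1878.60.

$1878.60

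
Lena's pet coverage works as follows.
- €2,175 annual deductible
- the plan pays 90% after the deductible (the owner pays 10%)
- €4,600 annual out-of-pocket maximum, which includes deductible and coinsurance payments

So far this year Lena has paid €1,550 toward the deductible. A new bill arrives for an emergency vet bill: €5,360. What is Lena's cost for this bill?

€1,550 of the €2,175 deductible is already met, leaving €625.
The remaining €4,735 (= €5,360 − €625) moves to coinsurance.
Owner's 10% share of €4,735 is €473.50.
Owner responsibility before any cap: €625 + €473.50 = €1,098.50.
Cumulative spending €1,550 + €1,098.50 = €2,648.50 stays under the €4,600 maximum.

€1,098.50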